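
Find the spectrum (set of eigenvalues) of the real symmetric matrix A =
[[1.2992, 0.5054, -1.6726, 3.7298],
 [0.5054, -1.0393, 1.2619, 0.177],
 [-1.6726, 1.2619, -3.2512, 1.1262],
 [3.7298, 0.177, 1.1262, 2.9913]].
sigma(A) ≈ {-5, -1, 0, 6}

A is real symmetric, so its spectrum consists of real eigenvalues. Expanding the characteristic polynomial of the displayed matrix gives
  det(λ I - A) = p(λ) = λ^4 + (0)λ^3 + (-31)λ^2 + (-30)λ + (0).
Solving p(λ) = 0 yields eigenvalues ≈ -5, -1, 0, 6. (A is shown rounded to 4 decimals, so these recover the underlying integer eigenvalues to within that precision.)
Verification: the trace of A = 0 equals the sum of eigenvalues 0, and det(A) ≈ -0.0007 matches the eigenvalue product 0.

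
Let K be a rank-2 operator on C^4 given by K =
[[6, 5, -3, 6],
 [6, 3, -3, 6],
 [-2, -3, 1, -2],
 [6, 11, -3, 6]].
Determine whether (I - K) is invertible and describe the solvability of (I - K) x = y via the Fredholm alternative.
(I - K) is invertible (det(I - K) = -81 ≠ 0), so for every y in C^4 the equation (I - K) x = y has a unique solution.

K has rank 2 and factors as K = U V^T = u1 v1^T + u2 v2^T with u1 = (3, 3, -1, 3), v1 = (2, 3, -1, 2), u2 = (-2, -3, 0, 1), v2 = (0, 2, 0, 0) (multiplying out reproduces the displayed K). The nonzero eigenvalues of U V^T coincide with those of the 2 x 2 matrix G = V^T U = [[v1·u1, v1·u2], [v2·u1, v2·u2]] = [[22, -11], [6, -6]], and by the Sylvester determinant identity det(I_4 - U V^T) = det(I_2 - V^T U) = det([[-21, 11], [-6, 7]]) = (-21)(7) - (11)(-6) = -81. (Direct check: I - K =
[[-5, -5, 3, -6],
 [-6, -2, 3, -6],
 [2, 3, 0, 2],
 [-6, -11, 3, -5]]
has determinant -81.) The finite-dimensional Fredholm alternative says: either (I - K) is invertible, or ker(I - K) ≠ {0} and then range(I - K) = ker((I - K)^*)^⊥, with dim ker(I - K) = dim ker((I - K)^*). Since det(I - K) ≠ 0, 1 is not an eigenvalue of K and ker(I - K) = {0}, so we are in the first case: for every y there is a unique x = (I - K)^(-1) y. (Explicitly, by the Woodbury identity, (I - U V^T)^(-1) = I + U (I_2 - G)^(-1) V^T.)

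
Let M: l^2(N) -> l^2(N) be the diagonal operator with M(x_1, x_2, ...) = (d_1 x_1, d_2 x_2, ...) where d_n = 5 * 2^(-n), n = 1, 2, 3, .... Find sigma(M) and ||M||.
sigma(M) = {5 * 2^(-n) : n ≥ 1} ∪ {0}; ||M|| = 5/2

A bounded diagonal operator on l^2 with diagonal entries d_n has spectrum equal to the closure of {d_n : n ≥ 1}: every d_n is an eigenvalue (with eigenvector e_n), so {d_n} ⊂ sigma(M); the spectrum is closed, so its closure is too; and for lambda not in the closure, (M - lambda I) has bounded inverse (the diagonal entries 1/(d_n - lambda) are bounded). For our sequence d_n = 5 * 2^(-n), n = 1, 2, 3, ...:
  - {d_n} = {5 * 2^(-n) : n ≥ 1}; the only limit point is 0
  - closure = {5 * 2^(-n) : n ≥ 1} ∪ {0}
For the norm: a diagonal operator has ||M|| = sup_n |d_n|. Here d_n = 5 * 2^(-n) is positive and decreasing, so sup_n |d_n| = d_1 = 5/2. So ||M|| = 5/2.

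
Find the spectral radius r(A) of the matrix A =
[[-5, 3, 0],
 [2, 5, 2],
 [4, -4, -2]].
r(A) = sqrt(92)/2 ≈ 4.7958

The eigenvalues of A are the roots of its characteristic polynomial. With M = A (coefficients from the trace, the sum of principal 2x2 minors, and det A):
  p(λ) = det(λ I - M) = λ^3 + 2λ^2 - 23λ - 46.
By the rational root theorem any rational root is an integer divisor of 46. Testing λ = -2: p(-2) = -8 + 8 + 46 - 46 = 0, so λ = -2 is a root. Dividing out (λ + 2) leaves p(λ) = (λ + 2)(λ^2 - 23). For λ^2 - 23 the discriminant is 92. It is nonnegative but not a perfect square, so the roots are real and irrational: λ = ± sqrt(92)/2 ≈ 4.7958, -4.7958.
Thus the eigenvalues (to 4 decimals) are 4.7958 (modulus 4.7958); -4.7958 (modulus 4.7958); -2 (modulus 2). The spectral radius is the largest modulus: r(A) = sqrt(92)/2 ≈ 4.7958. (Cross-check: r(A) ≤ ||A||_2 ≈ 8.5304; equality holds whenever A is normal, though it can also hold for some non-normal A.)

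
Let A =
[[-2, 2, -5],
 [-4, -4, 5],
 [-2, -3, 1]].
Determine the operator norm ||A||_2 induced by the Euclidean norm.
||A||_2 ≈ 9.0532 (= sqrt(largest eigenvalue of A^T A))

||A||_2 = sigma_max(A) = sqrt(lambda_max(A^T A)). Form the symmetric matrix M = A^T A =
[[24, 18, -12],
 [18, 29, -33],
 [-12, -33, 51]].
Its characteristic polynomial (trace, sum of principal 2x2 minors, determinant of M give the coefficients) is
  p(λ) = det(λ I - M) = λ^3 - 104λ^2 + 1842λ - 2916.
No integer candidate from the rational root theorem (±divisors of 2916) is a root, so the roots are irrational. The cubic discriminant is Δ = 8403964848 > 0, so there are three distinct real roots. p(1) = -1177 and p(2) = 360 have opposite signs, so a root lies in (1, 2); Newton's method refines it to λ ≈ 1.7538. p(20) = 324 and p(21) = -837 have opposite signs, so a root lies in (20, 21); Newton's method refines it to λ ≈ 20.2866. p(81) = -4617 and p(82) = 200 have opposite signs, so a root lies in (81, 82); Newton's method refines it to λ ≈ 81.9596. Check (Vieta): the three roots sum to 104, matching tr M = 104.
So the eigenvalues of A^T A are ≈ 1.7538, 20.2866, 81.9596 (all ≥ 0, as they must be for A^T A). The largest is λ_max ≈ 81.9596, hence ||A||_2 = sqrt(λ_max) ≈ 9.0532.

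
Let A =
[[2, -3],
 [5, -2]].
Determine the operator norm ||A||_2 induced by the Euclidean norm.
||A||_2 = sqrt((42 + sqrt(1280))/2) ≈ 6.2361 (= sqrt(largest eigenvalue of A^T A))

||A||_2 = sigma_max(A) = sqrt(lambda_max(A^T A)). Form the symmetric matrix M = A^T A =
[[29, -16],
 [-16, 13]].
Its characteristic polynomial (trace, determinant of M give the coefficients) is
  p(λ) = det(λ I - M) = λ^2 - 42λ + 121.
For λ^2 - 42λ + 121 the discriminant is 1280. It is nonnegative but not a perfect square, so the roots are real and irrational: λ = (42 ± sqrt(1280))/2 ≈ 38.8885, 3.1115.
So the eigenvalues of A^T A are ≈ 3.1115, 38.8885 (all ≥ 0, as they must be for A^T A). The largest is λ_max = (42 + sqrt(1280))/2 ≈ 38.8885, hence ||A||_2 = sqrt(λ_max) = sqrt((42 + sqrt(1280))/2) ≈ 6.2361.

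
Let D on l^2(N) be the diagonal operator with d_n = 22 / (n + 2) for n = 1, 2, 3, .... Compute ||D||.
||D|| = 22/3 (attained at n = 1)

For D diagonal, ||D|| = sup_n |d_n| = sup_n 22/(n + 2). This is positive and strictly decreasing in n, so the supremum is attained at n = 1: d_1 = 22/(1 + 2) = 22/3. Hence ||D|| = 22/3.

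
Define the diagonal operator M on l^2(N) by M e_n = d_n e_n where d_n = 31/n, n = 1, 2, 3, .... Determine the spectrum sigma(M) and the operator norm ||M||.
sigma(M) = {31/n : n ≥ 1} ∪ {0}; ||M|| = 31

A bounded diagonal operator on l^2 with diagonal entries d_n has spectrum equal to the closure of {d_n : n ≥ 1}: every d_n is an eigenvalue (with eigenvector e_n), so {d_n} ⊂ sigma(M); the spectrum is closed, so its closure is too; and for lambda not in the closure, (M - lambda I) has bounded inverse (the diagonal entries 1/(d_n - lambda) are bounded). For our sequence d_n = 31/n, n = 1, 2, 3, ...:
  - {d_n} = {31/n : n ≥ 1}; the only limit point is 0
  - closure = {31/n : n ≥ 1} ∪ {0}
For the norm: a diagonal operator has ||M|| = sup_n |d_n|. Here d_n = 31/n is positive and decreasing, so sup_n |d_n| = d_1 = 31. So ||M|| = 31.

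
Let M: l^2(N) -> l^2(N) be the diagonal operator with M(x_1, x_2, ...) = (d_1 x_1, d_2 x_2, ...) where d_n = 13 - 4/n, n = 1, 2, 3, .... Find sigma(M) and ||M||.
sigma(M) = {13 - 4/n : n ≥ 1} ∪ {13}; ||M|| = 13

A bounded diagonal operator on l^2 with diagonal entries d_n has spectrum equal to the closure of {d_n : n ≥ 1}: every d_n is an eigenvalue (with eigenvector e_n), so {d_n} ⊂ sigma(M); the spectrum is closed, so its closure is too; and for lambda not in the closure, (M - lambda I) has bounded inverse (the diagonal entries 1/(d_n - lambda) are bounded). For our sequence d_n = 13 - 4/n, n = 1, 2, 3, ...:
  - {d_n} = {13 - 4/n : n ≥ 1}; the only limit point is 13
  - closure = {13 - 4/n : n ≥ 1} ∪ {13}
For the norm: a diagonal operator has ||M|| = sup_n |d_n|. Here d_n = 13 - 4/n increases monotonically from d_1 = 9 toward 13, with all terms in [9, 13); so sup_n |d_n| = 13 (the supremum is the limit, not attained). So ||M|| = 13.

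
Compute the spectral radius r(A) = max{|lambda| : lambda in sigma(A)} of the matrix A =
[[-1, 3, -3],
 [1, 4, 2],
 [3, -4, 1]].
r(A) ≈ 3.9652

The eigenvalues of A are the roots of its characteristic polynomial. With M = A (coefficients from the trace, the sum of principal 2x2 minors, and det A):
  p(λ) = det(λ I - M) = λ^3 - 4λ^2 + 13λ - 51.
No integer candidate from the rational root theorem (±divisors of 51) is a root, so the roots are irrational. The cubic discriminant is Δ = -41631 < 0, so there is one real root and a complex-conjugate pair. p(3) = -21 and p(4) = 1 have opposite signs, so a root lies in (3, 4); Newton's method refines it to λ ≈ 3.9652. Dividing out (λ - (3.9652)) leaves approximately λ^2 - 0.0348λ + 12.8619. For λ^2 - 0.0348λ + 12.8619 the discriminant is -51.4466. It is negative, so the remaining roots are the complex-conjugate pair λ ≈ 0.0174 ± 3.5863i. Their product equals the constant term, so |λ|^2 ≈ 12.8619 and |λ| ≈ 3.5864.
Thus the eigenvalues (to 4 decimals) are 3.9652 (modulus 3.9652); 0.0174 ± 3.5863i (modulus 3.5864). The spectral radius is the largest modulus: r(A) ≈ 3.9652. (Cross-check: r(A) ≤ ||A||_2 ≈ 6.8025; equality holds whenever A is normal, though it can also hold for some non-normal A.)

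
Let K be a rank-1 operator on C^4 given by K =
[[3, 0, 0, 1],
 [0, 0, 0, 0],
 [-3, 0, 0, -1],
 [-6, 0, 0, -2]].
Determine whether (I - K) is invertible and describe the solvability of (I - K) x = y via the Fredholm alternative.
(I - K) is singular (det(I - K) = 0, i.e. 1 ∈ sigma(K)). (I - K) x = y is solvable iff y ⊥ ker((I - K)^*) = span{(3, 0, 0, 1)}, i.e. iff 3y_1 + y_4 = 0. When solvable, the solutions are x = y + c·(1, 0, -1, -2), c arbitrary (ker(I - K) = span{(1, 0, -1, -2)}, dimension 1).

K has rank 1, so it is an outer product K = u v^T: every row of K is a multiple of one row vector. Reading off the entries, u = (1, 0, -1, -2) and v = (3, 0, 0, 1) (row i of K equals u_i·v^T). A rank-one matrix u v^T satisfies K u = u (v·u) and kills the (3)-dimensional subspace v^⊥, so its characteristic polynomial is lambda^3 (lambda - v·u) with v·u = tr K = 1. Hence the eigenvalues of I - K are 1 (multiplicity 3) and 1 - (1) = 0, so det(I - K) = 0. (Direct check: I - K =
[[-2, 0, 0, -1],
 [0, 1, 0, 0],
 [3, 0, 1, 1],
 [6, 0, 0, 3]]
has determinant 0.) So 1 is an eigenvalue of K and (I - K) is not invertible. The finite-dimensional Fredholm alternative says: either (I - K) is invertible, or ker(I - K) ≠ {0} and then range(I - K) = ker((I - K)^*)^⊥, with dim ker(I - K) = dim ker((I - K)^*). We are in the second case, so we need both kernels. Kernel of I - K: (I - K) u = u - u (v·u) = u - u = 0, so ker(I - K) = span{u} = span{(1, 0, -1, -2)} (it is exactly 1-dimensional because rank(I - K) = 3). Kernel of the adjoint: K is real, so (I - K)^* = I - K^T = I - v u^T, and (I - v u^T) v = v - v (u·v) = 0; hence ker((I - K)^*) = span{v} = span{(3, 0, 0, 1)}. Therefore (I - K) x = y is solvable iff <y, v> = 0, i.e. iff 3y_1 + y_4 = 0. When this holds, K y = u (v·y) = 0, so (I - K) y = y and x = y is a particular solution; the full solution set is the line x = y + c·u = y + c·(1, 0, -1, -2), c ∈ C.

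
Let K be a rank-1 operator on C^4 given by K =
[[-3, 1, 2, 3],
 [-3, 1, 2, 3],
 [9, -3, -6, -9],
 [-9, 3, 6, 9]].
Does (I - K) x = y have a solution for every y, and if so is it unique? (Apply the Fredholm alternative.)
(I - K) is singular (det(I - K) = 0, i.e. 1 ∈ sigma(K)). (I - K) x = y is solvable iff y ⊥ ker((I - K)^*) = span{(-3, 1, 2, 3)}, i.e. iff -3y_1 + y_2 + 2y_3 + 3y_4 = 0. When solvable, the solutions are x = y + c·(1, 1, -3, 3), c arbitrary (ker(I - K) = span{(1, 1, -3, 3)}, dimension 1).

K has rank 1, so it is an outer product K = u v^T: every row of K is a multiple of one row vector. Reading off the entries, u = (1, 1, -3, 3) and v = (-3, 1, 2, 3) (row i of K equals u_i·v^T). A rank-one matrix u v^T satisfies K u = u (v·u) and kills the (3)-dimensional subspace v^⊥, so its characteristic polynomial is lambda^3 (lambda - v·u) with v·u = tr K = 1. Hence the eigenvalues of I - K are 1 (multiplicity 3) and 1 - (1) = 0, so det(I - K) = 0. (Direct check: I - K =
[[4, -1, -2, -3],
 [3, 0, -2, -3],
 [-9, 3, 7, 9],
 [9, -3, -6, -8]]
has determinant 0.) So 1 is an eigenvalue of K and (I - K) is not invertible. The finite-dimensional Fredholm alternative says: either (I - K) is invertible, or ker(I - K) ≠ {0} and then range(I - K) = ker((I - K)^*)^⊥, with dim ker(I - K) = dim ker((I - K)^*). We are in the second case, so we need both kernels. Kernel of I - K: (I - K) u = u - u (v·u) = u - u = 0, so ker(I - K) = span{u} = span{(1, 1, -3, 3)} (it is exactly 1-dimensional because rank(I - K) = 3). Kernel of the adjoint: K is real, so (I - K)^* = I - K^T = I - v u^T, and (I - v u^T) v = v - v (u·v) = 0; hence ker((I - K)^*) = span{v} = span{(-3, 1, 2, 3)}. Therefore (I - K) x = y is solvable iff <y, v> = 0, i.e. iff -3y_1 + y_2 + 2y_3 + 3y_4 = 0. When this holds, K y = u (v·y) = 0, so (I - K) y = y and x = y is a particular solution; the full solution set is the line x = y + c·u = y + c·(1, 1, -3, 3), c ∈ C.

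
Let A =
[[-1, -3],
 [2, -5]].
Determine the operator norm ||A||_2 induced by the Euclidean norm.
||A||_2 = sqrt((39 + sqrt(1037))/2) ≈ 5.9667 (= sqrt(largest eigenvalue of A^T A))

||A||_2 = sigma_max(A) = sqrt(lambda_max(A^T A)). Form the symmetric matrix M = A^T A =
[[5, -7],
 [-7, 34]].
Its characteristic polynomial (trace, determinant of M give the coefficients) is
  p(λ) = det(λ I - M) = λ^2 - 39λ + 121.
For λ^2 - 39λ + 121 the discriminant is 1037. It is nonnegative but not a perfect square, so the roots are real and irrational: λ = (39 ± sqrt(1037))/2 ≈ 35.6012, 3.3988.
So the eigenvalues of A^T A are ≈ 3.3988, 35.6012 (all ≥ 0, as they must be for A^T A). The largest is λ_max = (39 + sqrt(1037))/2 ≈ 35.6012, hence ||A||_2 = sqrt(λ_max) = sqrt((39 + sqrt(1037))/2) ≈ 5.9667.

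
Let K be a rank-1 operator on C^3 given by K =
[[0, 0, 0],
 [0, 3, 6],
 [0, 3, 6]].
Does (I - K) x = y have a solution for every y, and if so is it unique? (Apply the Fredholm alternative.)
(I - K) is invertible (det(I - K) = -8 ≠ 0), so for every y in C^3 the equation (I - K) x = y has a unique solution.

K has rank 1, so it is an outer product K = u v^T: every row of K is a multiple of one row vector. Reading off the entries, u = (0, -3, -3) and v = (0, -1, -2) (row i of K equals u_i·v^T). A rank-one matrix u v^T satisfies K u = u (v·u) and kills the (2)-dimensional subspace v^⊥, so its characteristic polynomial is lambda^2 (lambda - v·u) with v·u = tr K = 9. Hence the eigenvalues of I - K are 1 (multiplicity 2) and 1 - (9) = -8, so det(I - K) = -8. (Direct check: I - K =
[[1, 0, 0],
 [0, -2, -6],
 [0, -3, -5]]
has determinant -8.) The finite-dimensional Fredholm alternative says: either (I - K) is invertible, or ker(I - K) ≠ {0} and then range(I - K) = ker((I - K)^*)^⊥, with dim ker(I - K) = dim ker((I - K)^*). Since det(I - K) ≠ 0, 1 is not an eigenvalue of K and ker(I - K) = {0}, so we are in the first case: for every y there is a unique x = (I - K)^(-1) y. Explicitly, by the Sherman–Morrison formula, (I - u v^T)^(-1) = I + u v^T/(1 - v·u), i.e. (I - K)^(-1) = I + K/(-8).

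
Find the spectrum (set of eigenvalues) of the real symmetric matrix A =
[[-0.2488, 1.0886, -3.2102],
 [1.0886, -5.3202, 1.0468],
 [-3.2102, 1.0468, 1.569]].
sigma(A) ≈ {-6, -2, 4}

A is real symmetric, so its spectrum consists of real eigenvalues. Expanding the characteristic polynomial of the displayed matrix gives
  det(λ I - A) = p(λ) = λ^3 + (4)λ^2 + (-20)λ + (-48).
Solving p(λ) = 0 yields eigenvalues ≈ -6, -2, 4. (A is shown rounded to 4 decimals, so these recover the underlying integer eigenvalues to within that precision.)
Verification: the trace of A = -4 equals the sum of eigenvalues -4, and det(A) ≈ 48.0005 matches the eigenvalue product 48.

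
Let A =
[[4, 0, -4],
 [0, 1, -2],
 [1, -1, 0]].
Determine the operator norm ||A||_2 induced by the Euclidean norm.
||A||_2 ≈ 5.8813 (= sqrt(largest eigenvalue of A^T A))

||A||_2 = sigma_max(A) = sqrt(lambda_max(A^T A)). Form the symmetric matrix M = A^T A =
[[17, -1, -16],
 [-1, 2, -2],
 [-16, -2, 20]].
Its characteristic polynomial (trace, sum of principal 2x2 minors, determinant of M give the coefficients) is
  p(λ) = det(λ I - M) = λ^3 - 39λ^2 + 153λ - 16.
No integer candidate from the rational root theorem (±divisors of 16) is a root, so the roots are irrational. The cubic discriminant is Δ = 19193949 > 0, so there are three distinct real roots. p(0) = -16 and p(1) = 99 have opposite signs, so a root lies in (0, 1); Newton's method refines it to λ ≈ 0.1075. p(4) = 36 and p(5) = -101 have opposite signs, so a root lies in (4, 5); Newton's method refines it to λ ≈ 4.3023. p(34) = -594 and p(35) = 439 have opposite signs, so a root lies in (34, 35); Newton's method refines it to λ ≈ 34.5901. Check (Vieta): the three roots sum to 39, matching tr M = 39.
So the eigenvalues of A^T A are ≈ 0.1075, 4.3023, 34.5901 (all ≥ 0, as they must be for A^T A). The largest is λ_max ≈ 34.5901, hence ||A||_2 = sqrt(λ_max) ≈ 5.8813.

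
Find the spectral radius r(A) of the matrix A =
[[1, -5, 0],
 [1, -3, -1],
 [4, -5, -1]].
r(A) ≈ 2.7172

The eigenvalues of A are the roots of its characteristic polynomial. With M = A (coefficients from the trace, the sum of principal 2x2 minors, and det A):
  p(λ) = det(λ I - M) = λ^3 + 3λ^2 - λ - 13.
No integer candidate from the rational root theorem (±divisors of 13) is a root, so the roots are irrational. The cubic discriminant is Δ = -2444 < 0, so there is one real root and a complex-conjugate pair. p(1) = -10 and p(2) = 5 have opposite signs, so a root lies in (1, 2); Newton's method refines it to λ ≈ 1.7608. Dividing out (λ - (1.7608)) leaves approximately λ^2 + 4.7608λ + 7.3829. For λ^2 + 4.7608λ + 7.3829 the discriminant is -6.8663. It is negative, so the remaining roots are the complex-conjugate pair λ ≈ -2.3804 ± 1.3102i. Their product equals the constant term, so |λ|^2 ≈ 7.3829 and |λ| ≈ 2.7172.
Thus the eigenvalues (to 4 decimals) are 1.7608 (modulus 1.7608); -2.3804 ± 1.3102i (modulus 2.7172). The spectral radius is the largest modulus: r(A) ≈ 2.7172. (Cross-check: r(A) ≤ ||A||_2 ≈ 8.6268; equality holds whenever A is normal, though it can also hold for some non-normal A.)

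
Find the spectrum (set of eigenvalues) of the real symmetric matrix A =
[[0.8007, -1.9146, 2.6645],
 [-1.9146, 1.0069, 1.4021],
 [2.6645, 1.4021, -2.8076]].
sigma(A) ≈ {-5, 1, 3}

A is real symmetric, so its spectrum consists of real eigenvalues. Expanding the characteristic polynomial of the displayed matrix gives
  det(λ I - A) = p(λ) = λ^3 + (1)λ^2 + (-17)λ + (15).
Solving p(λ) = 0 yields eigenvalues ≈ -5, 1, 3. (A is shown rounded to 4 decimals, so these recover the underlying integer eigenvalues to within that precision.)
Verification: the trace of A = -1 equals the sum of eigenvalues -1, and det(A) ≈ -14.9999 matches the eigenvalue product -15.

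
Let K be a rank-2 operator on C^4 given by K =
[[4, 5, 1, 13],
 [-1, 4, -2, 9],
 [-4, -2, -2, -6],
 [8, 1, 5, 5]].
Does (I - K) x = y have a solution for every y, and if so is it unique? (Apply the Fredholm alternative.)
(I - K) is invertible (det(I - K) = -58 ≠ 0), so for every y in C^4 the equation (I - K) x = y has a unique solution.

K has rank 2 and factors as K = U V^T = u1 v1^T + u2 v2^T with u1 = (-2, -3, 0, 2), v1 = (1, -1, 1, -2), u2 = (-3, -1, 2, -3), v2 = (-2, -1, -1, -3) (multiplying out reproduces the displayed K). The nonzero eigenvalues of U V^T coincide with those of the 2 x 2 matrix G = V^T U = [[v1·u1, v1·u2], [v2·u1, v2·u2]] = [[-3, 6], [1, 14]], and by the Sylvester determinant identity det(I_4 - U V^T) = det(I_2 - V^T U) = det([[4, -6], [-1, -13]]) = (4)(-13) - (-6)(-1) = -58. (Direct check: I - K =
[[-3, -5, -1, -13],
 [1, -3, 2, -9],
 [4, 2, 3, 6],
 [-8, -1, -5, -4]]
has determinant -58.) The finite-dimensional Fredholm alternative says: either (I - K) is invertible, or ker(I - K) ≠ {0} and then range(I - K) = ker((I - K)^*)^⊥, with dim ker(I - K) = dim ker((I - K)^*). Since det(I - K) ≠ 0, 1 is not an eigenvalue of K and ker(I - K) = {0}, so we are in the first case: for every y there is a unique x = (I - K)^(-1) y. (Explicitly, by the Woodbury identity, (I - U V^T)^(-1) = I + U (I_2 - G)^(-1) V^T.)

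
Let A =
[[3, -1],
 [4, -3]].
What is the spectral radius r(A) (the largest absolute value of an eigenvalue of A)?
r(A) = sqrt(20)/2 ≈ 2.2361

The eigenvalues of A are the roots of its characteristic polynomial. With M = A (coefficients from the trace and determinant):
  p(λ) = det(λ I - M) = λ^2 - 5.
For λ^2 - 5 the discriminant is 20. It is nonnegative but not a perfect square, so the roots are real and irrational: λ = ± sqrt(20)/2 ≈ 2.2361, -2.2361.
Thus the eigenvalues (to 4 decimals) are 2.2361 (modulus 2.2361); -2.2361 (modulus 2.2361). The spectral radius is the largest modulus: r(A) = sqrt(20)/2 ≈ 2.2361. (Cross-check: r(A) ≤ ||A||_2 ≈ 5.8541; equality holds whenever A is normal, though it can also hold for some non-normal A.)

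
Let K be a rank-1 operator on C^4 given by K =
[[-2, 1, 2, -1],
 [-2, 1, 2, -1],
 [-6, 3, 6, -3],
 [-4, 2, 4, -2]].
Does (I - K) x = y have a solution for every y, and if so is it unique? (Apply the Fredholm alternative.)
(I - K) is invertible (det(I - K) = -2 ≠ 0), so for every y in C^4 the equation (I - K) x = y has a unique solution.

K has rank 1, so it is an outer product K = u v^T: every row of K is a multiple of one row vector. Reading off the entries, u = (-1, -1, -3, -2) and v = (2, -1, -2, 1) (row i of K equals u_i·v^T). A rank-one matrix u v^T satisfies K u = u (v·u) and kills the (3)-dimensional subspace v^⊥, so its characteristic polynomial is lambda^3 (lambda - v·u) with v·u = tr K = 3. Hence the eigenvalues of I - K are 1 (multiplicity 3) and 1 - (3) = -2, so det(I - K) = -2. (Direct check: I - K =
[[3, -1, -2, 1],
 [2, 0, -2, 1],
 [6, -3, -5, 3],
 [4, -2, -4, 3]]
has determinant -2.) The finite-dimensional Fredholm alternative says: either (I - K) is invertible, or ker(I - K) ≠ {0} and then range(I - K) = ker((I - K)^*)^⊥, with dim ker(I - K) = dim ker((I - K)^*). Since det(I - K) ≠ 0, 1 is not an eigenvalue of K and ker(I - K) = {0}, so we are in the first case: for every y there is a unique x = (I - K)^(-1) y. Explicitly, by the Sherman–Morrison formula, (I - u v^T)^(-1) = I + u v^T/(1 - v·u), i.e. (I - K)^(-1) = I + K/(-2).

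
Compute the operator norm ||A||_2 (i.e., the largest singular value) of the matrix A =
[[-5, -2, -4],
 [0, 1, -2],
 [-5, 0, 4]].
||A||_2 ≈ 7.2265 (= sqrt(largest eigenvalue of A^T A))

||A||_2 = sigma_max(A) = sqrt(lambda_max(A^T A)). Form the symmetric matrix M = A^T A =
[[50, 10, 0],
 [10, 5, 6],
 [0, 6, 36]].
Its characteristic polynomial (trace, sum of principal 2x2 minors, determinant of M give the coefficients) is
  p(λ) = det(λ I - M) = λ^3 - 91λ^2 + 2094λ - 3600.
No integer candidate from the rational root theorem (±divisors of 3600) is a root, so the roots are irrational. The cubic discriminant is Δ = 729997380 > 0, so there are three distinct real roots. p(1) = -1596 and p(2) = 232 have opposite signs, so a root lies in (1, 2); Newton's method refines it to λ ≈ 1.8677. p(36) = 504 and p(37) = -48 have opposite signs, so a root lies in (36, 37); Newton's method refines it to λ ≈ 36.9102. p(52) = -168 and p(53) = 640 have opposite signs, so a root lies in (52, 53); Newton's method refines it to λ ≈ 52.2221. Check (Vieta): the three roots sum to 91, matching tr M = 91.
So the eigenvalues of A^T A are ≈ 1.8677, 36.9102, 52.2221 (all ≥ 0, as they must be for A^T A). The largest is λ_max ≈ 52.2221, hence ||A||_2 = sqrt(λ_max) ≈ 7.2265.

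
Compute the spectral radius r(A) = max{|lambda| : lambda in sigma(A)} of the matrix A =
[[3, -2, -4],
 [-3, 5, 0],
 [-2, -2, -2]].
r(A) ≈ 6.3206

The eigenvalues of A are the roots of its characteristic polynomial. With M = A (coefficients from the trace, the sum of principal 2x2 minors, and det A):
  p(λ) = det(λ I - M) = λ^3 - 6λ^2 - 15λ + 82.
No integer candidate from the rational root theorem (±divisors of 82) is a root, so the roots are irrational. The cubic discriminant is Δ = 43740 > 0, so there are three distinct real roots. p(-4) = -18 and p(-3) = 46 have opposite signs, so a root lies in (-4, -3); Newton's method refines it to λ ≈ -3.7657. p(3) = 10 and p(4) = -10 have opposite signs, so a root lies in (3, 4); Newton's method refines it to λ ≈ 3.4451. p(6) = -8 and p(7) = 26 have opposite signs, so a root lies in (6, 7); Newton's method refines it to λ ≈ 6.3206. Check (Vieta): the three roots sum to 6, matching tr M = 6.
Thus the eigenvalues (to 4 decimals) are -3.7657 (modulus 3.7657); 3.4451 (modulus 3.4451); 6.3206 (modulus 6.3206). The spectral radius is the largest modulus: r(A) ≈ 6.3206. (Cross-check: r(A) ≤ ||A||_2 ≈ 7.2029; equality holds whenever A is normal, though it can also hold for some non-normal A.)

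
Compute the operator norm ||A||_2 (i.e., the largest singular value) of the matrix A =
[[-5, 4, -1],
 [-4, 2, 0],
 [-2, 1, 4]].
||A||_2 ≈ 8.0894 (= sqrt(largest eigenvalue of A^T A))

||A||_2 = sigma_max(A) = sqrt(lambda_max(A^T A)). Form the symmetric matrix M = A^T A =
[[45, -30, -3],
 [-30, 21, 0],
 [-3, 0, 17]].
Its characteristic polynomial (trace, sum of principal 2x2 minors, determinant of M give the coefficients) is
  p(λ) = det(λ I - M) = λ^3 - 83λ^2 + 1158λ - 576.
No integer candidate from the rational root theorem (±divisors of 576) is a root, so the roots are irrational. The cubic discriminant is Δ = 2696710500 > 0, so there are three distinct real roots. p(0) = -576 and p(1) = 500 have opposite signs, so a root lies in (0, 1); Newton's method refines it to λ ≈ 0.5164. p(17) = 36 and p(18) = -792 have opposite signs, so a root lies in (17, 18); Newton's method refines it to λ ≈ 17.0451. p(65) = -1356 and p(66) = 1800 have opposite signs, so a root lies in (65, 66); Newton's method refines it to λ ≈ 65.4385. Check (Vieta): the three roots sum to 83, matching tr M = 83.
So the eigenvalues of A^T A are ≈ 0.5164, 17.0451, 65.4385 (all ≥ 0, as they must be for A^T A). The largest is λ_max ≈ 65.4385, hence ||A||_2 = sqrt(λ_max) ≈ 8.0894.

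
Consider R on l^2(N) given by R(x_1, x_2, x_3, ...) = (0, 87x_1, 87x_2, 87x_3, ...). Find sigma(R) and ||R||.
sigma(R) = closed disk {z in C : |z| ≤ 87}; ||R|| = 87

Note R = 87·U where U is the unit right shift (U x)_k = x_{k-1} (with x_0 := 0); so ||R|| = 87||U|| and sigma(R) = 87·sigma(U). ||R x||^2 = sum_{k≥1} |87x_k|^2 = 7569||x||^2, so ||R|| = 87 and sigma(R) ⊂ {|z| ≤ 87}. For any |lambda| < 87, the equation (R - lambda I) x = 0 forces x_1 = 0, then 87x_k = lambda x_{k+1} ⇒ x = 0, so R has no eigenvalues. But (R - lambda I) is not surjective for |lambda| < 87: solving (R - lambda I) x = e_1 would require x_n proportional to (lambda/87)^(-n), which is not in l^2. So every |lambda| < 87 lies in the residual spectrum. The boundary |lambda| = 87 is in the approximate point spectrum (the spectrum is closed). Hence sigma(R) is the closed disk of radius 87.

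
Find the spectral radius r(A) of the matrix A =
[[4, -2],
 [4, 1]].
r(A) = sqrt(12) ≈ 3.4641

The eigenvalues of A are the roots of its characteristic polynomial. With M = A (coefficients from the trace and determinant):
  p(λ) = det(λ I - M) = λ^2 - 5λ + 12.
For λ^2 - 5λ + 12 the discriminant is -23. It is negative, so the roots are the complex-conjugate pair λ = 5/2 ± (sqrt(23)/2) i ≈ 2.5 ± 2.3979i. For a conjugate pair the product of the roots equals the constant term, so |λ|^2 = 12 and |λ| = sqrt(12) ≈ 3.4641.
Thus the eigenvalues (to 4 decimals) are 2.5 ± 2.3979i (modulus 3.4641). The spectral radius is the largest modulus: r(A) = sqrt(12) ≈ 3.4641. (Cross-check: r(A) ≤ ||A||_2 ≈ 5.7079; equality holds whenever A is normal, though it can also hold for some non-normal A.)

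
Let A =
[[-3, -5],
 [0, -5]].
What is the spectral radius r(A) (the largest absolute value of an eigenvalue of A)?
r(A) = 5

The eigenvalues of A are the roots of its characteristic polynomial. With M = A (coefficients from the trace and determinant):
  p(λ) = det(λ I - M) = λ^2 + 8λ + 15.
For λ^2 + 8λ + 15 the discriminant is 4. It is a perfect square (2^2), so the roots are rational: λ = (-8 ± 2)/2 = -3, -5.
Thus the eigenvalues (to 4 decimals) are -3 (modulus 3); -5 (modulus 5). The spectral radius is the largest modulus: r(A) = 5. (Cross-check: r(A) ≤ ||A||_2 ≈ 7.4096; equality holds whenever A is normal, though it can also hold for some non-normal A.)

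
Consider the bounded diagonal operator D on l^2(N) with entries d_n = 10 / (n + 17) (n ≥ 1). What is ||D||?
||D|| = 5/9 (attained at n = 1)

For D diagonal, ||D|| = sup_n |d_n| = sup_n 10/(n + 17). This is positive and strictly decreasing in n, so the supremum is attained at n = 1: d_1 = 10/(1 + 17) = 5/9. Hence ||D|| = 5/9.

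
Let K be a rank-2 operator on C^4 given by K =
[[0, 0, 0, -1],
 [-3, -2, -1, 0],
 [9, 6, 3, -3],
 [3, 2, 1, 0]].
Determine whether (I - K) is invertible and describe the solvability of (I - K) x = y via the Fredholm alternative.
(I - K) is invertible (det(I - K) = 6 ≠ 0), so for every y in C^4 the equation (I - K) x = y has a unique solution.

K has rank 2 and factors as K = U V^T = u1 v1^T + u2 v2^T with u1 = (1, 2, -3, -2), v1 = (-3, -2, -1, 1), u2 = (-1, -1, 0, 1), v2 = (-3, -2, -1, 2) (multiplying out reproduces the displayed K). The nonzero eigenvalues of U V^T coincide with those of the 2 x 2 matrix G = V^T U = [[v1·u1, v1·u2], [v2·u1, v2·u2]] = [[-6, 6], [-8, 7]], and by the Sylvester determinant identity det(I_4 - U V^T) = det(I_2 - V^T U) = det([[7, -6], [8, -6]]) = (7)(-6) - (-6)(8) = 6. (Direct check: I - K =
[[1, 0, 0, 1],
 [3, 3, 1, 0],
 [-9, -6, -2, 3],
 [-3, -2, -1, 1]]
has determinant 6.) The finite-dimensional Fredholm alternative says: either (I - K) is invertible, or ker(I - K) ≠ {0} and then range(I - K) = ker((I - K)^*)^⊥, with dim ker(I - K) = dim ker((I - K)^*). Since det(I - K) ≠ 0, 1 is not an eigenvalue of K and ker(I - K) = {0}, so we are in the first case: for every y there is a unique x = (I - K)^(-1) y. (Explicitly, by the Woodbury identity, (I - U V^T)^(-1) = I + U (I_2 - G)^(-1) V^T.)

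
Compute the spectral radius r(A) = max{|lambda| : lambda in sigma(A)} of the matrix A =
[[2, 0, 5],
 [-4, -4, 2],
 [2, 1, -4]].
r(A) ≈ 6.7229

The eigenvalues of A are the roots of its characteristic polynomial. With M = A (coefficients from the trace, the sum of principal 2x2 minors, and det A):
  p(λ) = det(λ I - M) = λ^3 + 6λ^2 - 12λ - 48.
No integer candidate from the rational root theorem (±divisors of 48) is a root, so the roots are irrational. The cubic discriminant is Δ = 53568 > 0, so there are three distinct real roots. p(-7) = -13 and p(-6) = 24 have opposite signs, so a root lies in (-7, -6); Newton's method refines it to λ ≈ -6.7229. p(-3) = 15 and p(-2) = -8 have opposite signs, so a root lies in (-3, -2); Newton's method refines it to λ ≈ -2.3349. p(3) = -3 and p(4) = 64 have opposite signs, so a root lies in (3, 4); Newton's method refines it to λ ≈ 3.0578. Check (Vieta): the three roots sum to -6, matching tr M = -6.
Thus the eigenvalues (to 4 decimals) are -6.7229 (modulus 6.7229); -2.3349 (modulus 2.3349); 3.0578 (modulus 3.0578). The spectral radius is the largest modulus: r(A) ≈ 6.7229. (Cross-check: r(A) ≤ ||A||_2 ≈ 7.4104; equality holds whenever A is normal, though it can also hold for some non-normal A.)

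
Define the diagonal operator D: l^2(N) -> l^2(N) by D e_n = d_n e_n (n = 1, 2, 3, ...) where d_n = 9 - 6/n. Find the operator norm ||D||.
||D|| = 9

For a diagonal operator on l^2 with entries d_n, ||D|| = sup_n |d_n|. Here d_1 = 3, d_2 = 6, ..., and d_n = 9 - 6/n increases monotonically toward 9. All terms lie in [3, 9), so |d_n| = d_n and the supremum is the limit 9, which is not attained by any individual d_n. Hence ||D|| = 9.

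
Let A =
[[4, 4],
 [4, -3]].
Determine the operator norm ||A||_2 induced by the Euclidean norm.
||A||_2 = sqrt((57 + sqrt(113))/2) ≈ 5.8151 (= sqrt(largest eigenvalue of A^T A))

||A||_2 = sigma_max(A) = sqrt(lambda_max(A^T A)). Form the symmetric matrix M = A^T A =
[[32, 4],
 [4, 25]].
Its characteristic polynomial (trace, determinant of M give the coefficients) is
  p(λ) = det(λ I - M) = λ^2 - 57λ + 784.
For λ^2 - 57λ + 784 the discriminant is 113. It is nonnegative but not a perfect square, so the roots are real and irrational: λ = (57 ± sqrt(113))/2 ≈ 33.8151, 23.1849.
So the eigenvalues of A^T A are ≈ 23.1849, 33.8151 (all ≥ 0, as they must be for A^T A). The largest is λ_max = (57 + sqrt(113))/2 ≈ 33.8151, hence ||A||_2 = sqrt(λ_max) = sqrt((57 + sqrt(113))/2) ≈ 5.8151.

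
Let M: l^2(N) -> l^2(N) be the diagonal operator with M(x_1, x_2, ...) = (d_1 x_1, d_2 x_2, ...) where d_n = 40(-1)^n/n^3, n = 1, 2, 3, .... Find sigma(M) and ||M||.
sigma(M) = {40(-1)^n/n^3 : n ≥ 1} ∪ {0}; ||M|| = 40

A bounded diagonal operator on l^2 with diagonal entries d_n has spectrum equal to the closure of {d_n : n ≥ 1}: every d_n is an eigenvalue (with eigenvector e_n), so {d_n} ⊂ sigma(M); the spectrum is closed, so its closure is too; and for lambda not in the closure, (M - lambda I) has bounded inverse (the diagonal entries 1/(d_n - lambda) are bounded). For our sequence d_n = 40(-1)^n/n^3, n = 1, 2, 3, ...:
  - {d_n} = {40(-1)^n/n^3 : n ≥ 1}; the only limit point is 0
  - closure = {40(-1)^n/n^3 : n ≥ 1} ∪ {0}
For the norm: a diagonal operator has ||M|| = sup_n |d_n|. Here |d_n| = 40/n^3 is decreasing, so sup_n |d_n| = |d_1| = 40. So ||M|| = 40.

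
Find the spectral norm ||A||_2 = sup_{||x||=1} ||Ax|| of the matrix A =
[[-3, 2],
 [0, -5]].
||A||_2 = sqrt((38 + sqrt(544))/2) ≈ 5.5373 (= sqrt(largest eigenvalue of A^T A))

||A||_2 = sigma_max(A) = sqrt(lambda_max(A^T A)). Form the symmetric matrix M = A^T A =
[[9, -6],
 [-6, 29]].
Its characteristic polynomial (trace, determinant of M give the coefficients) is
  p(λ) = det(λ I - M) = λ^2 - 38λ + 225.
For λ^2 - 38λ + 225 the discriminant is 544. It is nonnegative but not a perfect square, so the roots are real and irrational: λ = (38 ± sqrt(544))/2 ≈ 30.6619, 7.3381.
So the eigenvalues of A^T A are ≈ 7.3381, 30.6619 (all ≥ 0, as they must be for A^T A). The largest is λ_max = (38 + sqrt(544))/2 ≈ 30.6619, hence ||A||_2 = sqrt(λ_max) = sqrt((38 + sqrt(544))/2) ≈ 5.5373.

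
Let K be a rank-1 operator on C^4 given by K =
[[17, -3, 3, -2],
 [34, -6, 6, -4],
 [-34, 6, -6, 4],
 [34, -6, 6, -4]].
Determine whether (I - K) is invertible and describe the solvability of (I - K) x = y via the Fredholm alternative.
(I - K) is singular (det(I - K) = 0, i.e. 1 ∈ sigma(K)). (I - K) x = y is solvable iff y ⊥ ker((I - K)^*) = span{(17, -3, 3, -2)}, i.e. iff 17y_1 - 3y_2 + 3y_3 - 2y_4 = 0. When solvable, the solutions are x = y + c·(1, 2, -2, 2), c arbitrary (ker(I - K) = span{(1, 2, -2, 2)}, dimension 1).

K has rank 1, so it is an outer product K = u v^T: every row of K is a multiple of one row vector. Reading off the entries, u = (1, 2, -2, 2) and v = (17, -3, 3, -2) (row i of K equals u_i·v^T). A rank-one matrix u v^T satisfies K u = u (v·u) and kills the (3)-dimensional subspace v^⊥, so its characteristic polynomial is lambda^3 (lambda - v·u) with v·u = tr K = 1. Hence the eigenvalues of I - K are 1 (multiplicity 3) and 1 - (1) = 0, so det(I - K) = 0. (Direct check: I - K =
[[-16, 3, -3, 2],
 [-34, 7, -6, 4],
 [34, -6, 7, -4],
 [-34, 6, -6, 5]]
has determinant 0.) So 1 is an eigenvalue of K and (I - K) is not invertible. The finite-dimensional Fredholm alternative says: either (I - K) is invertible, or ker(I - K) ≠ {0} and then range(I - K) = ker((I - K)^*)^⊥, with dim ker(I - K) = dim ker((I - K)^*). We are in the second case, so we need both kernels. Kernel of I - K: (I - K) u = u - u (v·u) = u - u = 0, so ker(I - K) = span{u} = span{(1, 2, -2, 2)} (it is exactly 1-dimensional because rank(I - K) = 3). Kernel of the adjoint: K is real, so (I - K)^* = I - K^T = I - v u^T, and (I - v u^T) v = v - v (u·v) = 0; hence ker((I - K)^*) = span{v} = span{(17, -3, 3, -2)}. Therefore (I - K) x = y is solvable iff <y, v> = 0, i.e. iff 17y_1 - 3y_2 + 3y_3 - 2y_4 = 0. When this holds, K y = u (v·y) = 0, so (I - K) y = y and x = y is a particular solution; the full solution set is the line x = y + c·u = y + c·(1, 2, -2, 2), c ∈ C.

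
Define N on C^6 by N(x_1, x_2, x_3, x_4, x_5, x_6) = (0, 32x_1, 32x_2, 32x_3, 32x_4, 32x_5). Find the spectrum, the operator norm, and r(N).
sigma(N) = {0}; ||N|| = 32; r(N) = 0. (N is nilpotent with N^6 = 0.)

On C^6, N is a strictly lower-triangular matrix with 32 on the subdiagonal and zeros elsewhere, so its characteristic polynomial is lambda^6 and every eigenvalue is 0: sigma(N) = {0}. For the operator norm, N e_i = 32e_{i+1} for i = 1, ..., 5 and N e_6 = 0, so the singular values of N are 32 (with multiplicity 5) and 0; hence ||N|| = 32. The spectral radius r(N) = max|lambda| = 0. Note ||N|| > r(N) — characteristic of non-normal nilpotent operators. Indeed N^6 = 0.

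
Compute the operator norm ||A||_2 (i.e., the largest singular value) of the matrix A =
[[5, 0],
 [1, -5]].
||A||_2 = sqrt((51 + sqrt(101))/2) ≈ 5.5249 (= sqrt(largest eigenvalue of A^T A))

||A||_2 = sigma_max(A) = sqrt(lambda_max(A^T A)). Form the symmetric matrix M = A^T A =
[[26, -5],
 [-5, 25]].
Its characteristic polynomial (trace, determinant of M give the coefficients) is
  p(λ) = det(λ I - M) = λ^2 - 51λ + 625.
For λ^2 - 51λ + 625 the discriminant is 101. It is nonnegative but not a perfect square, so the roots are real and irrational: λ = (51 ± sqrt(101))/2 ≈ 30.5249, 20.4751.
So the eigenvalues of A^T A are ≈ 20.4751, 30.5249 (all ≥ 0, as they must be for A^T A). The largest is λ_max = (51 + sqrt(101))/2 ≈ 30.5249, hence ||A||_2 = sqrt(λ_max) = sqrt((51 + sqrt(101))/2) ≈ 5.5249.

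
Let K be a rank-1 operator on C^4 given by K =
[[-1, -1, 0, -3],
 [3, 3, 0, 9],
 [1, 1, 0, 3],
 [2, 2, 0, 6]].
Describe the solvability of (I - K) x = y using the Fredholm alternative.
(I - K) is invertible (det(I - K) = -7 ≠ 0), so for every y in C^4 the equation (I - K) x = y has a unique solution.

K has rank 1, so it is an outer product K = u v^T: every row of K is a multiple of one row vector. Reading off the entries, u = (-1, 3, 1, 2) and v = (1, 1, 0, 3) (row i of K equals u_i·v^T). A rank-one matrix u v^T satisfies K u = u (v·u) and kills the (3)-dimensional subspace v^⊥, so its characteristic polynomial is lambda^3 (lambda - v·u) with v·u = tr K = 8. Hence the eigenvalues of I - K are 1 (multiplicity 3) and 1 - (8) = -7, so det(I - K) = -7. (Direct check: I - K =
[[2, 1, 0, 3],
 [-3, -2, 0, -9],
 [-1, -1, 1, -3],
 [-2, -2, 0, -5]]
has determinant -7.) The finite-dimensional Fredholm alternative says: either (I - K) is invertible, or ker(I - K) ≠ {0} and then range(I - K) = ker((I - K)^*)^⊥, with dim ker(I - K) = dim ker((I - K)^*). Since det(I - K) ≠ 0, 1 is not an eigenvalue of K and ker(I - K) = {0}, so we are in the first case: for every y there is a unique x = (I - K)^(-1) y. Explicitly, by the Sherman–Morrison formula, (I - u v^T)^(-1) = I + u v^T/(1 - v·u), i.e. (I - K)^(-1) = I + K/(-7).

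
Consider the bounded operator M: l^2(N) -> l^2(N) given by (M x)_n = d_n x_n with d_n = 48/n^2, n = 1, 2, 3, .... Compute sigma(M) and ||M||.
sigma(M) = {48/n^2 : n ≥ 1} ∪ {0}; ||M|| = 48

A bounded diagonal operator on l^2 with diagonal entries d_n has spectrum equal to the closure of {d_n : n ≥ 1}: every d_n is an eigenvalue (with eigenvector e_n), so {d_n} ⊂ sigma(M); the spectrum is closed, so its closure is too; and for lambda not in the closure, (M - lambda I) has bounded inverse (the diagonal entries 1/(d_n - lambda) are bounded). For our sequence d_n = 48/n^2, n = 1, 2, 3, ...:
  - {d_n} = {48/n^2 : n ≥ 1}; the only limit point is 0
  - closure = {48/n^2 : n ≥ 1} ∪ {0}
For the norm: a diagonal operator has ||M|| = sup_n |d_n|. Here d_n = 48/n^2 is positive and decreasing, so sup_n |d_n| = d_1 = 48. So ||M|| = 48.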